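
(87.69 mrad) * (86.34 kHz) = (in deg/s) 4.338e+05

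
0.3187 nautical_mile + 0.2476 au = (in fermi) 3.704e+25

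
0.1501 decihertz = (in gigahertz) 1.501e-11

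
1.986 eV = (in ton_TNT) 7.605e-29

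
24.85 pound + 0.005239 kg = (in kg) 11.28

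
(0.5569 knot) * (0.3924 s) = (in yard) 0.1229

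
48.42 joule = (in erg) 4.842e+08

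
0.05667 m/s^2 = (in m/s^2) 0.05667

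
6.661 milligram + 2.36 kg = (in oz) 83.25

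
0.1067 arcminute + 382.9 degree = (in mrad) 6683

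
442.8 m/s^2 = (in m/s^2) 442.8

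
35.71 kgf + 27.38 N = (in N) 377.6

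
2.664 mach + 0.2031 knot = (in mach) 2.664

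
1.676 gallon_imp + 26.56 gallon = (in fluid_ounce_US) 3657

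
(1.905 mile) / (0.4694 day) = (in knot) 0.1469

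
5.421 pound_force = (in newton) 24.11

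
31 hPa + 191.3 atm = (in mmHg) 1.454e+05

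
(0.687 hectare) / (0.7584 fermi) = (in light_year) 957.5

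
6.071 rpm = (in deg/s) 36.43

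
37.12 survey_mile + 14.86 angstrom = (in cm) 5.974e+06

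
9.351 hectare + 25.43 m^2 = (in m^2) 9.354e+04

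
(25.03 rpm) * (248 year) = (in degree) 1.175e+12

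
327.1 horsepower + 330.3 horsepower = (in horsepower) 657.4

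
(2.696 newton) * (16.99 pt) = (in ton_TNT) 3.862e-12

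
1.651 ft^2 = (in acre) 3.79e-05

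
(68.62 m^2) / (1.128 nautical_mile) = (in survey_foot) 0.1078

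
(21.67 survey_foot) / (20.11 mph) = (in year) 2.33e-08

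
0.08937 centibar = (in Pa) 89.37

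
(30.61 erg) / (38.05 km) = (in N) 8.045e-11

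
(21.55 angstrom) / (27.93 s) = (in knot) 1.5e-10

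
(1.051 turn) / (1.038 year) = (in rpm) 1.926e-06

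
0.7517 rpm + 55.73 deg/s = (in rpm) 10.04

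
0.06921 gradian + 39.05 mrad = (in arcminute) 138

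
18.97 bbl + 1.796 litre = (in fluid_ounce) 1.02e+05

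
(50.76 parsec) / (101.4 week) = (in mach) 7.501e+07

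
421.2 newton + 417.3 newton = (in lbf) 188.5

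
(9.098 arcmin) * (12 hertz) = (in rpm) 0.3033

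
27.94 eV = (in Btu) 4.243e-21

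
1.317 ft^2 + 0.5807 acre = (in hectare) 0.235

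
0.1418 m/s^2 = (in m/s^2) 0.1418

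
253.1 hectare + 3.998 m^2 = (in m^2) 2.531e+06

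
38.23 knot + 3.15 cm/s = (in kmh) 70.92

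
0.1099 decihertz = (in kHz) 1.099e-05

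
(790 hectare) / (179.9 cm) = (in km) 4391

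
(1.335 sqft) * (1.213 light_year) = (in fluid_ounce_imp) 5.009e+19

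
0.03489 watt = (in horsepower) 4.679e-05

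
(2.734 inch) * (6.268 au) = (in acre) 1.609e+07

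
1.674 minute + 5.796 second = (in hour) 0.02951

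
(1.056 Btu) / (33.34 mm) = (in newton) 3.342e+04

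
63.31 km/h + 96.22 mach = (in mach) 96.27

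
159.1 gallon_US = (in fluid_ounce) 2.036e+04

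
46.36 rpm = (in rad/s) 4.855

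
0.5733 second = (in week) 9.479e-07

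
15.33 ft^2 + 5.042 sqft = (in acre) 0.0004677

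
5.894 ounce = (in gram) 167.1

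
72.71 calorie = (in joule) 304.2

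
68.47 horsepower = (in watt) 5.106e+04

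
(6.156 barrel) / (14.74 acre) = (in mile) 1.02e-08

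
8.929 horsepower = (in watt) 6658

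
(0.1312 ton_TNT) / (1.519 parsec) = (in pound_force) 2.633e-09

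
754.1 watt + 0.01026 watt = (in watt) 754.1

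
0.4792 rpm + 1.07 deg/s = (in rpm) 0.6575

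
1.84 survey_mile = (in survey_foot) 9715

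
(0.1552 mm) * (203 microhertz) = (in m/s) 3.151e-08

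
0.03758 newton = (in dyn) 3758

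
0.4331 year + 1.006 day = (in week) 22.73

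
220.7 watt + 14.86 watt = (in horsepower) 0.3159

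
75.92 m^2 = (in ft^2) 817.2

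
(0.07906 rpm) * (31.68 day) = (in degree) 1.298e+06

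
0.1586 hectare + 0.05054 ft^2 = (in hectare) 0.1586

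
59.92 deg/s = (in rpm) 9.987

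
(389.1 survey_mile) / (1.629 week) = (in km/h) 2.288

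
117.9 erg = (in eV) 7.359e+13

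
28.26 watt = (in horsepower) 0.0379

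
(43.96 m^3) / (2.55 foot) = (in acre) 0.01398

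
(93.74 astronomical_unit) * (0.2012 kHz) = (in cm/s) 2.821e+17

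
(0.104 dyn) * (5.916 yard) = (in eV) 3.511e+13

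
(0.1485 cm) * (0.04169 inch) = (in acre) 3.886e-10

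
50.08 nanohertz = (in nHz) 50.08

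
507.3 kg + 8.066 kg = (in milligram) 5.154e+08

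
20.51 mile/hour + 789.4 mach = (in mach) 789.4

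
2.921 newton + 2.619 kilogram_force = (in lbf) 6.431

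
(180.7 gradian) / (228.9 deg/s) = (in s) 0.7105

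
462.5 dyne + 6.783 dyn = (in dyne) 469.3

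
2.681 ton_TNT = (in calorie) 2.681e+09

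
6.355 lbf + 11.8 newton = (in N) 40.07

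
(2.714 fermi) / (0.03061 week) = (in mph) 3.279e-19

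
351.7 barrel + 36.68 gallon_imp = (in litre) 5.608e+04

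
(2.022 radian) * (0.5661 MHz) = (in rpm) 1.093e+07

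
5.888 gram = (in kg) 0.005888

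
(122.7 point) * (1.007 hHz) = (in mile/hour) 9.751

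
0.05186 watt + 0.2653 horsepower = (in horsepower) 0.2654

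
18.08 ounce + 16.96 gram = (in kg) 0.5295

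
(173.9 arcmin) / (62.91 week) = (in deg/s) 7.618e-08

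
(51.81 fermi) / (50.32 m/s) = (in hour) 2.86e-19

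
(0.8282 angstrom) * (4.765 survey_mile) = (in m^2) 6.351e-07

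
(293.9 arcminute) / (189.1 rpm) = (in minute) 7.195e-05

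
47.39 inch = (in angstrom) 1.204e+10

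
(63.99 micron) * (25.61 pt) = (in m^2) 5.781e-07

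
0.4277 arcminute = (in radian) 0.0001244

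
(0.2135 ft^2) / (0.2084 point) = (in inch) 1.062e+04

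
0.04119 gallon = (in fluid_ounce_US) 5.272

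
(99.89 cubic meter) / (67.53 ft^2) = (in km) 0.01592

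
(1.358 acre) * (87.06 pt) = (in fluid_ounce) 5.707e+06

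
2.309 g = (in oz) 0.08145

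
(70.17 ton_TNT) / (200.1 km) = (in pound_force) 3.298e+05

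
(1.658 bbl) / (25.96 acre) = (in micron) 2.509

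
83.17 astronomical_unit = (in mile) 7.731e+09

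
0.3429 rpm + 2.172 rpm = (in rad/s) 0.2634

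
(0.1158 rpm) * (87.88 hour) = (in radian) 3836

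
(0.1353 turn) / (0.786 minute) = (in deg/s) 1.033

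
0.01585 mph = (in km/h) 0.02551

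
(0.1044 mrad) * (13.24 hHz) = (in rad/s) 0.1382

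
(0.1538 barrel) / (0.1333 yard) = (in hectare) 2.006e-05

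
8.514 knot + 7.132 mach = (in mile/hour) 5442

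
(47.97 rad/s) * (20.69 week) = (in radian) 6.003e+08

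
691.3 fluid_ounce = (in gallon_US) 5.401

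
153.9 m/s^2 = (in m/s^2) 153.9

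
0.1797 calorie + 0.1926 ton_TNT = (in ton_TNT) 0.1926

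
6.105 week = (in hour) 1026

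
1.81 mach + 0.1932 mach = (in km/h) 2456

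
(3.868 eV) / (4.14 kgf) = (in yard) 1.669e-20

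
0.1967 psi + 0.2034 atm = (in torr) 164.8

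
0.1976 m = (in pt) 560.1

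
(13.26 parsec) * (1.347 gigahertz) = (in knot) 1.071e+27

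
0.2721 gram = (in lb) 0.0005999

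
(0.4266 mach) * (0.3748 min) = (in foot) 1.072e+04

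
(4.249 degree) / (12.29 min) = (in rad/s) 0.0001006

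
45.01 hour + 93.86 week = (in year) 1.805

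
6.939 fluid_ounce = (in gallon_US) 0.05421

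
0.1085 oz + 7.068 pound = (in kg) 3.209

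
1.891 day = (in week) 0.2701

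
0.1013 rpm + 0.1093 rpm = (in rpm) 0.2106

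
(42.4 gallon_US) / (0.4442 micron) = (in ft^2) 3.889e+06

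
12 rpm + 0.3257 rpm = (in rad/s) 1.291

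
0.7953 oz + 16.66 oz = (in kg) 0.4948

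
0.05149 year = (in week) 2.685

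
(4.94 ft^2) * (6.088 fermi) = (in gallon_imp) 6.146e-13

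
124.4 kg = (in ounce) 4388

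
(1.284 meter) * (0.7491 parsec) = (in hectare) 2.968e+12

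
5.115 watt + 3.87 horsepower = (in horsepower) 3.877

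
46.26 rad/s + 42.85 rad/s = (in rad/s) 89.11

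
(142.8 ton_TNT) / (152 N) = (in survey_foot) 1.29e+10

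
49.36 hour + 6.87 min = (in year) 0.005648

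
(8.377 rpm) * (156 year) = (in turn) 6.869e+08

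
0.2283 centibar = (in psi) 0.03311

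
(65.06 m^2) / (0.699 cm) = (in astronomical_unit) 6.222e-08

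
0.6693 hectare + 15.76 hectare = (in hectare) 16.43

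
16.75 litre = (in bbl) 0.1054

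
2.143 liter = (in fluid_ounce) 72.46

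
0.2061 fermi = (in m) 2.061e-16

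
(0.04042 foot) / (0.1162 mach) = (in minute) 5.19e-06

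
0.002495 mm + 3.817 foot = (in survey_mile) 0.0007229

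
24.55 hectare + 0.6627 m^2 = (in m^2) 2.455e+05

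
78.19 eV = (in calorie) 2.994e-18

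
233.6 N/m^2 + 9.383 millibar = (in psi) 0.17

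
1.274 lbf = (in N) 5.667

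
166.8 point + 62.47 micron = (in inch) 2.319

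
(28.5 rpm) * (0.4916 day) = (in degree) 7.263e+06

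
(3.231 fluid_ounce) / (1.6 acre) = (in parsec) 4.782e-25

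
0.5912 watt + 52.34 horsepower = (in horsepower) 52.34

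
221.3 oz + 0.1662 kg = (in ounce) 227.2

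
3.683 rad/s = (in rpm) 35.17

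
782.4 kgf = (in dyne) 7.673e+08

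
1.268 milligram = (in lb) 2.795e-06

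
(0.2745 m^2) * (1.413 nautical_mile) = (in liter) 7.183e+05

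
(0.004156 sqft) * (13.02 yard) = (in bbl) 0.02891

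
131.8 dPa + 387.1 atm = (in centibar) 3.922e+04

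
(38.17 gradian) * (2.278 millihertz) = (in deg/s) 0.07826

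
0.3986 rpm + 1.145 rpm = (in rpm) 1.544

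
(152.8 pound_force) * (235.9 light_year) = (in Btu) 1.438e+18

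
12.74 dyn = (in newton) 0.0001274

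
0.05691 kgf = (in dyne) 5.581e+04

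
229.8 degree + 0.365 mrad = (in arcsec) 8.274e+05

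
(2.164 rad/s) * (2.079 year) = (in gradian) 9.032e+09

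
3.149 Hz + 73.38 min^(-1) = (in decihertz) 43.72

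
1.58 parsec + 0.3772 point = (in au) 3.259e+05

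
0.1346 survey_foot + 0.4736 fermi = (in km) 4.103e-05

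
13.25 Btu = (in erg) 1.398e+11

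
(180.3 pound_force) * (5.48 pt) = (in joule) 1.55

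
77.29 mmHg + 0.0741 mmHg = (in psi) 1.496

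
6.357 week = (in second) 3.845e+06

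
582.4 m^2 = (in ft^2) 6269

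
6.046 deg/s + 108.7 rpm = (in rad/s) 11.49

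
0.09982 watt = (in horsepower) 0.0001339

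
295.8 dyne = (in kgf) 0.0003016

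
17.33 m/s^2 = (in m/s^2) 17.33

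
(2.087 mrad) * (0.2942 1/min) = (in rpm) 9.772e-05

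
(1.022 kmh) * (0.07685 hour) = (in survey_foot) 257.7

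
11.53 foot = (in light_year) 3.715e-16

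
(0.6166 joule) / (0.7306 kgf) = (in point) 244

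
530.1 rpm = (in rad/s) 55.51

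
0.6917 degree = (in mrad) 12.07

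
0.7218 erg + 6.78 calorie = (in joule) 28.37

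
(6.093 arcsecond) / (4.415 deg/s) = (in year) 1.216e-11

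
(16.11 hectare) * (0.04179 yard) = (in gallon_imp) 1.354e+06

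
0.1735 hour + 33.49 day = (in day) 33.5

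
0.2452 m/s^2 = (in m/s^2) 0.2452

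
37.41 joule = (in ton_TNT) 8.941e-09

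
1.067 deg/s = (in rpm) 0.1778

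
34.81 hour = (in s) 1.253e+05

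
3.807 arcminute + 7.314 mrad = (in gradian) 0.5361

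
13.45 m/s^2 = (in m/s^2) 13.45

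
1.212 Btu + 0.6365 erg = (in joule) 1279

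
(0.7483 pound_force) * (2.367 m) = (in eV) 4.918e+19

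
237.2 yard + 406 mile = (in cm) 6.536e+07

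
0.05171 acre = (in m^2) 209.3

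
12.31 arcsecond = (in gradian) 0.003799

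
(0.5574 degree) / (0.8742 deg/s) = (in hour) 0.0001771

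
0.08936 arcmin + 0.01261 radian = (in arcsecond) 2606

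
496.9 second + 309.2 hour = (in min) 1.856e+04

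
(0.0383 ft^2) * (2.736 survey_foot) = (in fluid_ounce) 100.3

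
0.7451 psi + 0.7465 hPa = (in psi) 0.7559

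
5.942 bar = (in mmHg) 4457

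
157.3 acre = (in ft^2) 6.852e+06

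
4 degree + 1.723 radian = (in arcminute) 6163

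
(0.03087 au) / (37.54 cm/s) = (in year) 390.1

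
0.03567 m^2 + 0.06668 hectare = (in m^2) 666.8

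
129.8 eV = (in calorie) 4.97e-18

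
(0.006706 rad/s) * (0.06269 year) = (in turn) 2110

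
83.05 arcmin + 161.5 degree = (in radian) 2.843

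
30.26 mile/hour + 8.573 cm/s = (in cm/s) 1361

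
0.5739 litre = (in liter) 0.5739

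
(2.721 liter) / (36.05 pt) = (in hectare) 2.14e-05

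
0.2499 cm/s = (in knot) 0.004858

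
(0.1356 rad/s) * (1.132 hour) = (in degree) 3.166e+04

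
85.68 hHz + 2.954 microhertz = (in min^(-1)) 5.141e+05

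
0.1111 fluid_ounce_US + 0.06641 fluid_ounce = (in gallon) 0.001387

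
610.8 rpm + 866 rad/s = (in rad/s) 930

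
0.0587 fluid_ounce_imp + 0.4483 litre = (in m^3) 0.00045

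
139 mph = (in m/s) 62.14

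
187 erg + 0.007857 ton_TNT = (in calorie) 7.857e+06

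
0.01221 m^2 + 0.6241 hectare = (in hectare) 0.6241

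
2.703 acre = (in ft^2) 1.177e+05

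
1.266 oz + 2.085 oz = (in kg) 0.095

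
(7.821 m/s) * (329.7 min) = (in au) 1.034e-06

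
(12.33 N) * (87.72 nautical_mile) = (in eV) 1.25e+25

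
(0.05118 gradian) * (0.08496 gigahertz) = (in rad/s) 6.83e+04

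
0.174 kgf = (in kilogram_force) 0.174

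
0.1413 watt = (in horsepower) 0.0001895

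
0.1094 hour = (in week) 0.0006512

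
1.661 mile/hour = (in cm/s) 74.25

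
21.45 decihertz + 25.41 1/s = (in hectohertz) 0.2756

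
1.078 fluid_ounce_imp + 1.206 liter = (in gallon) 0.3267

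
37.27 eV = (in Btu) 5.66e-21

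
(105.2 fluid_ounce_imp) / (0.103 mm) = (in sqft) 312.4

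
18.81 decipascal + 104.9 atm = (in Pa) 1.063e+07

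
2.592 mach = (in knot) 1716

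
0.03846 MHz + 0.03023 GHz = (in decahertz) 3.027e+06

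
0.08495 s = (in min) 0.001416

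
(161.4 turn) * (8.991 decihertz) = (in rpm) 8707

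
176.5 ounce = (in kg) 5.004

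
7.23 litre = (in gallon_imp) 1.59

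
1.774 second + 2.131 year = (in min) 1.12e+06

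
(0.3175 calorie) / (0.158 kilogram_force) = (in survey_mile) 0.0005327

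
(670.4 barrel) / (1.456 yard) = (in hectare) 0.008006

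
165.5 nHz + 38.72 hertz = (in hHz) 0.3872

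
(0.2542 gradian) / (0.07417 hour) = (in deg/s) 0.0008568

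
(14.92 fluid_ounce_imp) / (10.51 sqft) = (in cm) 0.04342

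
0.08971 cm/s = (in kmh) 0.00323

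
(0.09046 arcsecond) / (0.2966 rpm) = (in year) 4.477e-13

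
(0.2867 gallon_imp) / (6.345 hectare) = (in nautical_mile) 1.109e-11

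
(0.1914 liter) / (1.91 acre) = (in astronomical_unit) 1.655e-19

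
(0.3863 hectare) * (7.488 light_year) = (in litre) 2.737e+23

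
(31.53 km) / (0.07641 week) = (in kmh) 2.456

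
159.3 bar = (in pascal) 1.593e+07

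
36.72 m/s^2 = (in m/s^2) 36.72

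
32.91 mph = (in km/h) 52.96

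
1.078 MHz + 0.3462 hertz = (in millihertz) 1.078e+09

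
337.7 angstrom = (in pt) 9.573e-05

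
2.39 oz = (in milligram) 6.776e+04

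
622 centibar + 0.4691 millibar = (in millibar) 6220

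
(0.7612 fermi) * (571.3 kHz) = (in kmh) 1.566e-09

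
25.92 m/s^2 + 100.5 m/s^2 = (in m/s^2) 126.4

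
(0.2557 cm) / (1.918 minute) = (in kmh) 7.999e-05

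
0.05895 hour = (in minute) 3.537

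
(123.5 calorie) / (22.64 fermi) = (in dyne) 2.282e+21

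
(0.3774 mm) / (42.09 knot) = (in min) 2.905e-07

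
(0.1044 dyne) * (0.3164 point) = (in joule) 1.165e-10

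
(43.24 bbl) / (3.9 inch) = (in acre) 0.01715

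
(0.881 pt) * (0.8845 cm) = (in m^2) 2.749e-06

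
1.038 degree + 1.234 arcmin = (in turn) 0.00294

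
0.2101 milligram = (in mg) 0.2101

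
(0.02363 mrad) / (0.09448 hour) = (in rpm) 6.634e-07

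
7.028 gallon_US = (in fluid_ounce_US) 899.6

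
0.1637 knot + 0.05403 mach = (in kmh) 66.53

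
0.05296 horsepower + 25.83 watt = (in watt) 65.32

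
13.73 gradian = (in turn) 0.03433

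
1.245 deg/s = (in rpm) 0.2075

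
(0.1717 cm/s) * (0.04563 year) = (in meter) 2471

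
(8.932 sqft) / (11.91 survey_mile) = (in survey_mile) 2.69e-08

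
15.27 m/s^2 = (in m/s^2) 15.27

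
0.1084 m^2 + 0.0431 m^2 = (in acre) 3.744e-05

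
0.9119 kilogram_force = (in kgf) 0.9119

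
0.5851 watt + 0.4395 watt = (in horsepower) 0.001374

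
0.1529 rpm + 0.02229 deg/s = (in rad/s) 0.0164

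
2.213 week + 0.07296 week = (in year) 0.04384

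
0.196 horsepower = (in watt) 146.2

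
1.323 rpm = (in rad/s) 0.1385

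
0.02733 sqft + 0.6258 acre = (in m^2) 2533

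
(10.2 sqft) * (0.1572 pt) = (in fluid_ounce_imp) 1.85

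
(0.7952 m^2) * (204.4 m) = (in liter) 1.625e+05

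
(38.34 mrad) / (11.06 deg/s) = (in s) 0.1986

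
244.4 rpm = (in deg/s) 1466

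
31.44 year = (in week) 1639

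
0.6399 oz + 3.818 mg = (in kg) 0.01814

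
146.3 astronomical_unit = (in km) 2.189e+10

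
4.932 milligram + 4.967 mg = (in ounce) 0.0003492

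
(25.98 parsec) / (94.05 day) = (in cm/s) 9.865e+12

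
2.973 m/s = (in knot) 5.779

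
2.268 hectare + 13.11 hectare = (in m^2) 1.538e+05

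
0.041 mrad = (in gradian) 0.00261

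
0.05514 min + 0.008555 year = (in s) 2.698e+05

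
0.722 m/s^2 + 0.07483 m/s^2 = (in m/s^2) 0.7968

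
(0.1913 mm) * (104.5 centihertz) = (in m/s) 0.0001999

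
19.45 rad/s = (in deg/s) 1114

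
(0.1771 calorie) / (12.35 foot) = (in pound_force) 0.04425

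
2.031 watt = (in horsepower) 0.002724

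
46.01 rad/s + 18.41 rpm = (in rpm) 457.8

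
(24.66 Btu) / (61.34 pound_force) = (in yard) 104.3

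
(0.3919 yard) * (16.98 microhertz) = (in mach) 1.787e-08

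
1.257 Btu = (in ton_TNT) 3.17e-07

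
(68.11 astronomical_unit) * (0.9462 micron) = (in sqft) 1.038e+08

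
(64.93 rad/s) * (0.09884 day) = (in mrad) 5.545e+08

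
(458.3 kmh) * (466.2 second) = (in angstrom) 5.935e+14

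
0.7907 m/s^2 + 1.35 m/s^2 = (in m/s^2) 2.141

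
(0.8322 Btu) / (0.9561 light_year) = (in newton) 9.707e-14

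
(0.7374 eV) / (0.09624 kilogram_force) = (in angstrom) 1.252e-09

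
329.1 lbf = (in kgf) 149.3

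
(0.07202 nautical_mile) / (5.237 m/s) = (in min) 0.4245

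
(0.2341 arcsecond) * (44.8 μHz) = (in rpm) 4.855e-10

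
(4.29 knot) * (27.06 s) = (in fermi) 5.972e+16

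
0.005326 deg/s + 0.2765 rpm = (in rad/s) 0.02905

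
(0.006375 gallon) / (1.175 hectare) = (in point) 5.822e-06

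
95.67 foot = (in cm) 2916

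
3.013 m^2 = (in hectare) 0.0003013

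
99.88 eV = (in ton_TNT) 3.825e-27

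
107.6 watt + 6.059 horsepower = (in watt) 4626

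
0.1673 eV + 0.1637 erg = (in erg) 0.1637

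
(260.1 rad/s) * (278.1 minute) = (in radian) 4.34e+06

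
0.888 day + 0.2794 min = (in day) 0.8882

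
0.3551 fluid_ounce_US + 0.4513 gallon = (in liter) 1.719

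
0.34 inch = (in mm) 8.636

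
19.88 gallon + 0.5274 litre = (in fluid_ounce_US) 2562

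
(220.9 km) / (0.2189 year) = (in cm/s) 3.2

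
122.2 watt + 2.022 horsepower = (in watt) 1630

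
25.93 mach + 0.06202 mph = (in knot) 1.716e+04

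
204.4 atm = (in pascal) 2.071e+07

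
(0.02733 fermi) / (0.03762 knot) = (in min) 2.354e-17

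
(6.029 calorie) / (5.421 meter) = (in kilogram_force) 0.4745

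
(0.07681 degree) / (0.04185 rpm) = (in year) 9.7e-09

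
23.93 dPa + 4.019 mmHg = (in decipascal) 5382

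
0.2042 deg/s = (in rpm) 0.03403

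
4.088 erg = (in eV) 2.552e+12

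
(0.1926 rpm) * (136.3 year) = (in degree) 4.967e+09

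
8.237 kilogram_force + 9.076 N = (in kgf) 9.162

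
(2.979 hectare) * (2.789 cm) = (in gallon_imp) 1.828e+05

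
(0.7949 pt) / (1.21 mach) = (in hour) 1.891e-10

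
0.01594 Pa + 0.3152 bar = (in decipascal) 3.152e+05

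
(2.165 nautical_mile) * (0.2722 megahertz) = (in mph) 2.441e+09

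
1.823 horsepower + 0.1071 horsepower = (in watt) 1439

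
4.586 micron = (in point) 0.013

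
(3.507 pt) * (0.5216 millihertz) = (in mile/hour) 1.444e-06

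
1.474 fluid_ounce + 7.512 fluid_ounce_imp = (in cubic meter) 0.000257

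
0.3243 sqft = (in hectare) 3.013e-06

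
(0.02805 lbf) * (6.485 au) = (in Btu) 1.147e+08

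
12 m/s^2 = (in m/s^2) 12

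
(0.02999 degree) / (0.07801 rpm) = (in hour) 1.78e-05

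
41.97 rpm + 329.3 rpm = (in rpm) 371.3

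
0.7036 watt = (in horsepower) 0.0009435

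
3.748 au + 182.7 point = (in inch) 2.207e+13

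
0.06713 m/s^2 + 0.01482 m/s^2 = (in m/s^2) 0.08195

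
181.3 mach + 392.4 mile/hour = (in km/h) 2.229e+05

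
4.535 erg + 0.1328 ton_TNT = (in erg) 5.556e+15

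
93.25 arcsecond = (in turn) 7.195e-05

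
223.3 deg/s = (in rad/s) 3.897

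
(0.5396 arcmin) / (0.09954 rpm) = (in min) 0.000251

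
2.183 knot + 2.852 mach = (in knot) 1890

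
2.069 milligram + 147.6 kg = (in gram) 1.476e+05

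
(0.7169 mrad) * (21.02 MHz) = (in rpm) 1.439e+05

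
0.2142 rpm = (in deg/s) 1.285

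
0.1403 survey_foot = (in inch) 1.684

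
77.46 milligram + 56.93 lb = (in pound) 56.93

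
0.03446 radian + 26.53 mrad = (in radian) 0.06099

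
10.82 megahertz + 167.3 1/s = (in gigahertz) 0.01082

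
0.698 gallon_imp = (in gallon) 0.8383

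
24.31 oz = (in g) 689.2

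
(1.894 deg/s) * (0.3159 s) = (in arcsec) 2154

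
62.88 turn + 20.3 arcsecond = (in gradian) 2.515e+04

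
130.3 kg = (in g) 1.303e+05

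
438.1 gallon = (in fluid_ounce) 5.608e+04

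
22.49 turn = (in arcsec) 2.915e+07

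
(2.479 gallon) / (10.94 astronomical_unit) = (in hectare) 5.734e-19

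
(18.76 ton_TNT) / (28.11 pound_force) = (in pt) 1.779e+12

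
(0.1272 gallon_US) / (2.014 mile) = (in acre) 3.671e-11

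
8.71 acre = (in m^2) 3.525e+04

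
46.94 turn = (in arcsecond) 6.083e+07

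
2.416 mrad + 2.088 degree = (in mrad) 38.86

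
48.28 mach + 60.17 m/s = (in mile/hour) 3.691e+04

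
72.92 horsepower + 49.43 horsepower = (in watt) 9.124e+04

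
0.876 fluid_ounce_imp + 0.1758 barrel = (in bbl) 0.176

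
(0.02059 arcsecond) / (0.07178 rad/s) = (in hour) 3.863e-10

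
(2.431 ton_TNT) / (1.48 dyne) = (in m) 6.873e+14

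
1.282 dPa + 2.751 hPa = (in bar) 0.002752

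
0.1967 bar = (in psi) 2.853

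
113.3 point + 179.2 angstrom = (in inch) 1.574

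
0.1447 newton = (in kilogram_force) 0.01476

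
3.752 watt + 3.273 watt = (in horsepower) 0.009421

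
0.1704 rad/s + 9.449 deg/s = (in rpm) 3.202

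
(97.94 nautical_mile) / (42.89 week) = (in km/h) 0.02517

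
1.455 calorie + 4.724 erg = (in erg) 6.088e+07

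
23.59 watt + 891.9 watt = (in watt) 915.5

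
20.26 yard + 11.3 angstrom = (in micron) 1.853e+07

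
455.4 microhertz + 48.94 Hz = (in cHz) 4894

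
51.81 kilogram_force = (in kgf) 51.81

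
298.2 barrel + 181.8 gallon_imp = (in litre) 4.824e+04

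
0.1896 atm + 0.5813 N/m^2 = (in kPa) 19.21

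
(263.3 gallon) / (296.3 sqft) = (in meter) 0.03621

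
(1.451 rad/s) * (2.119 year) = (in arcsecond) 2e+13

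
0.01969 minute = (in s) 1.181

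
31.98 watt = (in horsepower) 0.04289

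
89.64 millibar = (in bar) 0.08964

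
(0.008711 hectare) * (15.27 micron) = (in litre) 1.33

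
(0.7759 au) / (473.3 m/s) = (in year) 7.777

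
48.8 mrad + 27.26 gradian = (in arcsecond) 9.839e+04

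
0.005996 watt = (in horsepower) 8.041e-06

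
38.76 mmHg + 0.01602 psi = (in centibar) 5.278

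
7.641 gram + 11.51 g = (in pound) 0.04222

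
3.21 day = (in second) 2.773e+05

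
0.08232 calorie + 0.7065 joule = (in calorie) 0.2512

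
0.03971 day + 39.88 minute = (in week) 0.009629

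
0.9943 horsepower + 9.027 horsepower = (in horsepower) 10.02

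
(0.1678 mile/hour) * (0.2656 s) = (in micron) 1.992e+04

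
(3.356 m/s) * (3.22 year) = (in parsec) 1.104e-08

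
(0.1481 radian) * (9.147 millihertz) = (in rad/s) 0.001355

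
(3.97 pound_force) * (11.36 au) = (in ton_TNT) 7173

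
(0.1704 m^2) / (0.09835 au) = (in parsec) 3.753e-28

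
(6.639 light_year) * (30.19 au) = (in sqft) 3.053e+30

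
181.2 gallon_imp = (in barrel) 5.181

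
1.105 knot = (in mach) 0.001669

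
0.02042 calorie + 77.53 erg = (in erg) 8.545e+05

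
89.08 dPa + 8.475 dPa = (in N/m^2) 9.755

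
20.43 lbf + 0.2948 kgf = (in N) 93.77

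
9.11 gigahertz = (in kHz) 9.11e+06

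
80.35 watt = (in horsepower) 0.1078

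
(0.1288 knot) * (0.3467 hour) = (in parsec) 2.68e-15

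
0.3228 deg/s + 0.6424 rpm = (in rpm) 0.6962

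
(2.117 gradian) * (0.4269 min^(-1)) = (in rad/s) 0.0002366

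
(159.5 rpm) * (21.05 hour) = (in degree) 7.252e+07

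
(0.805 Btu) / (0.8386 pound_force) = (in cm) 2.277e+04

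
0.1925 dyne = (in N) 1.925e-06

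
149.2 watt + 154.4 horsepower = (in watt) 1.153e+05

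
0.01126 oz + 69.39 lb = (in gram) 3.148e+04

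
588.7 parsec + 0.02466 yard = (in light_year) 1920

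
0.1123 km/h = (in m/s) 0.03119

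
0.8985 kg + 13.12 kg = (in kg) 14.02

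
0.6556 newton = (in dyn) 6.556e+04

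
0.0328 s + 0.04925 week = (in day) 0.3448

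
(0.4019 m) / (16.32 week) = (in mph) 9.108e-08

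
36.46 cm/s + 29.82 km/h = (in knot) 16.81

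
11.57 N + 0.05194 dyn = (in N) 11.57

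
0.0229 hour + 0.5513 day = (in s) 4.771e+04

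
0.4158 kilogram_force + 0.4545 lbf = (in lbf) 1.371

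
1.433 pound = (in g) 650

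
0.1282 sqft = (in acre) 2.943e-06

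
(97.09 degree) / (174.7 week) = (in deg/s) 9.189e-07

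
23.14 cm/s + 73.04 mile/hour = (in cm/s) 3288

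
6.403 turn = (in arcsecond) 8.298e+06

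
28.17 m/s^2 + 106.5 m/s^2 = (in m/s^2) 134.7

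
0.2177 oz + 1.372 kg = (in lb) 3.038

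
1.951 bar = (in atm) 1.925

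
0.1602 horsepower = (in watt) 119.5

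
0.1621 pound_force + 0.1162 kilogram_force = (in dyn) 1.861e+05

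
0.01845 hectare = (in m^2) 184.5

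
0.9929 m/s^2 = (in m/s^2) 0.9929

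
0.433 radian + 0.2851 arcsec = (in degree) 24.81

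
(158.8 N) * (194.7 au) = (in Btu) 4.384e+12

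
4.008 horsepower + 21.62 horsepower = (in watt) 1.911e+04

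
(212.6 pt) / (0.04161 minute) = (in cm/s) 3.004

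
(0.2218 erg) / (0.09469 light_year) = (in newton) 2.476e-23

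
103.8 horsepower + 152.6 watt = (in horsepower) 104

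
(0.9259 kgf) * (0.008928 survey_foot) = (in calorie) 0.005906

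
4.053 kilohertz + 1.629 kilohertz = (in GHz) 5.682e-06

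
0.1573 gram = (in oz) 0.005549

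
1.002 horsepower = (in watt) 747.2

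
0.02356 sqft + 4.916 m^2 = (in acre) 0.001215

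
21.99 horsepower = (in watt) 1.64e+04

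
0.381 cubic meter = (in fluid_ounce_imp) 1.341e+04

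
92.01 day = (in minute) 1.325e+05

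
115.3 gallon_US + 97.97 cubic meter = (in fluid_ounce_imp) 3.463e+06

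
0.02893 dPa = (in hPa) 2.893e-05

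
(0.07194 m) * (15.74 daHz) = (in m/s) 11.32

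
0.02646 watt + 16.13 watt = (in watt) 16.16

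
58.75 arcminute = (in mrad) 17.09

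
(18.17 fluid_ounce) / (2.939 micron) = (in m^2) 182.8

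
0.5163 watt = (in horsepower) 0.0006924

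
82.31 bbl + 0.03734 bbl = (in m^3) 13.09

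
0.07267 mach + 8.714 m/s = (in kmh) 120.4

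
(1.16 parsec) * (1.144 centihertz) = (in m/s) 4.095e+14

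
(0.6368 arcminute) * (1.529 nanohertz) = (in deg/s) 1.623e-11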